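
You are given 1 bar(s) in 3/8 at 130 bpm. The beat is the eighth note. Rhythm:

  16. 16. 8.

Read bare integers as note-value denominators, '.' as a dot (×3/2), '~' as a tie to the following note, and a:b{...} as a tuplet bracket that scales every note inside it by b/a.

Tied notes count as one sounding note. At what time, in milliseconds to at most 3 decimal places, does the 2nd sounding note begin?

1. 0.0ms @ 0 + 346.154ms (3/4)
2. 346.154ms @ 3/4 + 346.154ms (3/4)
3. 692.308ms @ 3/2 + 692.308ms (3/2)

note 2 onset = 3/4b = 346.154ms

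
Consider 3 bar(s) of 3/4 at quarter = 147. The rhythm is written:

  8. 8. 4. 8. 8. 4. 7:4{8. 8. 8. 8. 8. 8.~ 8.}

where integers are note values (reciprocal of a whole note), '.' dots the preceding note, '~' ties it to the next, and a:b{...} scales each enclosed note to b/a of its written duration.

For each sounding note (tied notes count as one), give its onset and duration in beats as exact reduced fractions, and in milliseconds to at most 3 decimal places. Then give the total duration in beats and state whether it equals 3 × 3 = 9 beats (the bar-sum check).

1) 0.0ms=0b +306.122ms=3/4b
2) 306.122ms=3/4b +306.122ms=3/4b
3) 612.245ms=3/2b +612.245ms=3/2b
4) 1224.49ms=3b +306.122ms=3/4b
5) 1530.612ms=15/4b +306.122ms=3/4b
6) 1836.735ms=9/2b +612.245ms=3/2b
7) 2448.98ms=6b +174.927ms=3/7b
8) 2623.907ms=45/7b +174.927ms=3/7b
9) 2798.834ms=48/7b +174.927ms=3/7b
10) 2973.761ms=51/7b +174.927ms=3/7b
11) 3148.688ms=54/7b +174.927ms=3/7b
12) 3323.615ms=57/7b +349.854ms=6/7b
Σ=9b of 9 (147bpm 3/4) — PASS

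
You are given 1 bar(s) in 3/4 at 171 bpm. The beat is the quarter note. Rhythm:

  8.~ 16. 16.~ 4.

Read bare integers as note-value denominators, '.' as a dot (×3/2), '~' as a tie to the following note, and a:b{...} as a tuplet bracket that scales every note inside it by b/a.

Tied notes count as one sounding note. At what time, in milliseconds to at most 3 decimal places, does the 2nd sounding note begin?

note 2 onset = 9/8b = 394.737ms

1. 0.0ms @ 0 + 394.737ms (9/8)
2. 394.737ms @ 9/8 + 657.895ms (15/8)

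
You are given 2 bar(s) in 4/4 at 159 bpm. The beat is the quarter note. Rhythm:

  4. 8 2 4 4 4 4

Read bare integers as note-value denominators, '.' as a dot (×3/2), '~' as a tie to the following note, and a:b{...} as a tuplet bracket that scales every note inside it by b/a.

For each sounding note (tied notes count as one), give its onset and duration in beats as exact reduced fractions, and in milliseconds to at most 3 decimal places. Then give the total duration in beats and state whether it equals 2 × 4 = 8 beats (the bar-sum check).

1) 0.0ms=0b +566.038ms=3/2b
2) 566.038ms=3/2b +188.679ms=1/2b
3) 754.717ms=2b +754.717ms=2b
4) 1509.434ms=4b +377.358ms=1b
5) 1886.792ms=5b +377.358ms=1b
6) 2264.151ms=6b +377.358ms=1b
7) 2641.509ms=7b +377.358ms=1b
Σ=8b of 8 (159bpm 4/4) — PASS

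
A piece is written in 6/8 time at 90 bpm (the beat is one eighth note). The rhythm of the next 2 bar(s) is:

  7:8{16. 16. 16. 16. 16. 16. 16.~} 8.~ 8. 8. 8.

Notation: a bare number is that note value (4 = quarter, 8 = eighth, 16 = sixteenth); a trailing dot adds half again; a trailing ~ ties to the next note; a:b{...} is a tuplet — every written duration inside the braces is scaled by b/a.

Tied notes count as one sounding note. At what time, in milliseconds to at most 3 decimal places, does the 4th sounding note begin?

note 4 onset = 18/7b = 1714.286ms

1. 0.0ms @ 0 + 571.429ms (6/7)
2. 571.429ms @ 6/7 + 571.429ms (6/7)
3. 1142.857ms @ 12/7 + 571.429ms (6/7)
4. 1714.286ms @ 18/7 + 571.429ms (6/7)
5. 2285.714ms @ 24/7 + 571.429ms (6/7)
6. 2857.143ms @ 30/7 + 571.429ms (6/7)
7. 3428.571ms @ 36/7 + 2571.429ms (27/7)
8. 6000.0ms @ 9 + 1000.0ms (3/2)
9. 7000.0ms @ 21/2 + 1000.0ms (3/2)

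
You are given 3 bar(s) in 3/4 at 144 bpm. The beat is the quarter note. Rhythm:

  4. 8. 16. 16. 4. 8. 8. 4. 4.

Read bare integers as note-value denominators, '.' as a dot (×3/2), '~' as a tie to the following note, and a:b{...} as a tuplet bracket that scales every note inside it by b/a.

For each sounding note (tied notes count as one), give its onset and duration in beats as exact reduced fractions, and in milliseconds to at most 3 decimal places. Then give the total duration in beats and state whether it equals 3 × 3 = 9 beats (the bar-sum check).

1) 0.0ms=0b +625.0ms=3/2b
2) 625.0ms=3/2b +312.5ms=3/4b
3) 937.5ms=9/4b +156.25ms=3/8b
4) 1093.75ms=21/8b +156.25ms=3/8b
5) 1250.0ms=3b +625.0ms=3/2b
6) 1875.0ms=9/2b +312.5ms=3/4b
7) 2187.5ms=21/4b +312.5ms=3/4b
8) 2500.0ms=6b +625.0ms=3/2b
9) 3125.0ms=15/2b +625.0ms=3/2b
Σ=9b of 9 (144bpm 3/4) — PASS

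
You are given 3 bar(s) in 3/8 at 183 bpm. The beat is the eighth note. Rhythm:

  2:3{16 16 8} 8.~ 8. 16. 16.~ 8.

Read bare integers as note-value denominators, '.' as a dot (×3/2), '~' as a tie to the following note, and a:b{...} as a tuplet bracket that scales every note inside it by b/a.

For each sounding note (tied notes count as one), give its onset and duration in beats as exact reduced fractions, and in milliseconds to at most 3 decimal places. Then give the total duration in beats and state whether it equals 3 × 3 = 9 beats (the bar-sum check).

1) 0.0ms=0b +245.902ms=3/4b
2) 245.902ms=3/4b +245.902ms=3/4b
3) 491.803ms=3/2b +491.803ms=3/2b
4) 983.607ms=3b +983.607ms=3b
5) 1967.213ms=6b +245.902ms=3/4b
6) 2213.115ms=27/4b +737.705ms=9/4b
Σ=9b of 9 (183bpm 3/8) — PASS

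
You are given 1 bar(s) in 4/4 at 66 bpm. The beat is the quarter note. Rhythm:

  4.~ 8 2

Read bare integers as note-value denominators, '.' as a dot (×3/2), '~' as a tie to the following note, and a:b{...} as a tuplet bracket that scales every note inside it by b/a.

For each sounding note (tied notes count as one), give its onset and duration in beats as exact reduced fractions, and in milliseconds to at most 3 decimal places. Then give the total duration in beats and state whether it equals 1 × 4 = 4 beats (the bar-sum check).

1) 0.0ms=0b +1818.182ms=2b
2) 1818.182ms=2b +1818.182ms=2b
Σ=4b of 4 (66bpm 4/4) — PASS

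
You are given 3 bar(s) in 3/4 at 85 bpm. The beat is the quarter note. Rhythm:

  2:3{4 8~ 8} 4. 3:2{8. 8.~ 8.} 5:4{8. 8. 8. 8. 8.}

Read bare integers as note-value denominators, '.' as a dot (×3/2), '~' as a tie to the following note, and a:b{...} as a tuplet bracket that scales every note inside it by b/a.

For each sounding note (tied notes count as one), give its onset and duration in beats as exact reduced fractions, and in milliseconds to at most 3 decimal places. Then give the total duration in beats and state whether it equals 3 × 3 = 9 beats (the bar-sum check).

1) 0.0ms=0b +1058.824ms=3/2b
2) 1058.824ms=3/2b +1058.824ms=3/2b
3) 2117.647ms=3b +1058.824ms=3/2b
4) 3176.471ms=9/2b +352.941ms=1/2b
5) 3529.412ms=5b +705.882ms=1b
6) 4235.294ms=6b +423.529ms=3/5b
7) 4658.824ms=33/5b +423.529ms=3/5b
8) 5082.353ms=36/5b +423.529ms=3/5b
9) 5505.882ms=39/5b +423.529ms=3/5b
10) 5929.412ms=42/5b +423.529ms=3/5b
Σ=9b of 9 (85bpm 3/4) — PASS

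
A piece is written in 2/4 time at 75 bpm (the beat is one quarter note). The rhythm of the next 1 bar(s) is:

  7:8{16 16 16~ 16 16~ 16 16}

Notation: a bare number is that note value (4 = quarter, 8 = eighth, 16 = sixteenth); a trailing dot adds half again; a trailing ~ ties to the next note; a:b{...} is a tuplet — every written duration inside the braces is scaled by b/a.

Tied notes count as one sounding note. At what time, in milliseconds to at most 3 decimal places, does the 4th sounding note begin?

note 4 onset = 8/7b = 914.286ms

1. 0.0ms @ 0 + 228.571ms (2/7)
2. 228.571ms @ 2/7 + 228.571ms (2/7)
3. 457.143ms @ 4/7 + 457.143ms (4/7)
4. 914.286ms @ 8/7 + 457.143ms (4/7)
5. 1371.429ms @ 12/7 + 228.571ms (2/7)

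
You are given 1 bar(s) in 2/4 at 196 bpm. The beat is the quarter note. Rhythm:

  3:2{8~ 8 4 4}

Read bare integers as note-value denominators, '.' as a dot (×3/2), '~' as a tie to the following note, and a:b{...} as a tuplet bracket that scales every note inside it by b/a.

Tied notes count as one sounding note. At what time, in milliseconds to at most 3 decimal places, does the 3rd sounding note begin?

note 3 onset = 4/3b = 408.163ms

1. 0.0ms @ 0 + 204.082ms (2/3)
2. 204.082ms @ 2/3 + 204.082ms (2/3)
3. 408.163ms @ 4/3 + 204.082ms (2/3)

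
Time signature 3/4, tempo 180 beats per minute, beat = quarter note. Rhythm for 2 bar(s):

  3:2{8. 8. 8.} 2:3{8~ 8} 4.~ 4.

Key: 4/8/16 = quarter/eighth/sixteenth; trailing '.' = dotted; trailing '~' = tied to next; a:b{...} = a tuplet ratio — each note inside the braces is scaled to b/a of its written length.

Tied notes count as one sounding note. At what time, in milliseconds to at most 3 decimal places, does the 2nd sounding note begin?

note 2 onset = 1/2b = 166.667ms

1. 0.0ms @ 0 + 166.667ms (1/2)
2. 166.667ms @ 1/2 + 166.667ms (1/2)
3. 333.333ms @ 1 + 166.667ms (1/2)
4. 500.0ms @ 3/2 + 500.0ms (3/2)
5. 1000.0ms @ 3 + 1000.0ms (3)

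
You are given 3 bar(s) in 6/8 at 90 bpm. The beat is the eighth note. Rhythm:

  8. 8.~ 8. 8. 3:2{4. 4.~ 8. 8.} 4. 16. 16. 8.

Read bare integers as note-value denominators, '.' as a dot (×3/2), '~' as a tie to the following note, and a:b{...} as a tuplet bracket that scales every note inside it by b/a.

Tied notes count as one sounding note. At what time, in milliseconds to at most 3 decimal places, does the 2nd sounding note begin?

1. 0.0ms @ 0 + 1000.0ms (3/2)
2. 1000.0ms @ 3/2 + 2000.0ms (3)
3. 3000.0ms @ 9/2 + 1000.0ms (3/2)
4. 4000.0ms @ 6 + 1333.333ms (2)
5. 5333.333ms @ 8 + 2000.0ms (3)
6. 7333.333ms @ 11 + 666.667ms (1)
7. 8000.0ms @ 12 + 2000.0ms (3)
8. 10000.0ms @ 15 + 500.0ms (3/4)
9. 10500.0ms @ 63/4 + 500.0ms (3/4)
10. 11000.0ms @ 33/2 + 1000.0ms (3/2)

note 2 onset = 3/2b = 1000.0ms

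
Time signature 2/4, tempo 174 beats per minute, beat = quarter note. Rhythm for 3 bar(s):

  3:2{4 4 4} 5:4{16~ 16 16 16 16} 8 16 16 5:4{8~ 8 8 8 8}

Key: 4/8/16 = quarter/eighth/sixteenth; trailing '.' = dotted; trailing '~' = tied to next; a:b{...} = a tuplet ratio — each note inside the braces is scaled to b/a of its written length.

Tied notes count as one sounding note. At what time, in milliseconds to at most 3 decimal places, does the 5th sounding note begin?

note 5 onset = 12/5b = 827.586ms

1. 0.0ms @ 0 + 229.885ms (2/3)
2. 229.885ms @ 2/3 + 229.885ms (2/3)
3. 459.77ms @ 4/3 + 229.885ms (2/3)
4. 689.655ms @ 2 + 137.931ms (2/5)
5. 827.586ms @ 12/5 + 68.966ms (1/5)
6. 896.552ms @ 13/5 + 68.966ms (1/5)
7. 965.517ms @ 14/5 + 68.966ms (1/5)
8. 1034.483ms @ 3 + 172.414ms (1/2)
9. 1206.897ms @ 7/2 + 86.207ms (1/4)
10. 1293.103ms @ 15/4 + 86.207ms (1/4)
11. 1379.31ms @ 4 + 275.862ms (4/5)
12. 1655.172ms @ 24/5 + 137.931ms (2/5)
13. 1793.103ms @ 26/5 + 137.931ms (2/5)
14. 1931.034ms @ 28/5 + 137.931ms (2/5)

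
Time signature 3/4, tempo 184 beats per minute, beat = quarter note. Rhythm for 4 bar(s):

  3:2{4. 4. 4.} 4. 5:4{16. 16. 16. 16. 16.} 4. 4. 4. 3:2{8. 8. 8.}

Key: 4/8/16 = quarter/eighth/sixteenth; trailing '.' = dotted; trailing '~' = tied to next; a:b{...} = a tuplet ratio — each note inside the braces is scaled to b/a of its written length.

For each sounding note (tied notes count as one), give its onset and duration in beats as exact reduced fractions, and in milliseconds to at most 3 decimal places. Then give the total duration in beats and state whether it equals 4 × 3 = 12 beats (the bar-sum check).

1) 0.0ms=0b +326.087ms=1b
2) 326.087ms=1b +326.087ms=1b
3) 652.174ms=2b +326.087ms=1b
4) 978.261ms=3b +489.13ms=3/2b
5) 1467.391ms=9/2b +97.826ms=3/10b
6) 1565.217ms=24/5b +97.826ms=3/10b
7) 1663.043ms=51/10b +97.826ms=3/10b
8) 1760.87ms=27/5b +97.826ms=3/10b
9) 1858.696ms=57/10b +97.826ms=3/10b
10) 1956.522ms=6b +489.13ms=3/2b
11) 2445.652ms=15/2b +489.13ms=3/2b
12) 2934.783ms=9b +489.13ms=3/2b
13) 3423.913ms=21/2b +163.043ms=1/2b
14) 3586.957ms=11b +163.043ms=1/2b
15) 3750.0ms=23/2b +163.043ms=1/2b
Σ=12b of 12 (184bpm 3/4) — PASS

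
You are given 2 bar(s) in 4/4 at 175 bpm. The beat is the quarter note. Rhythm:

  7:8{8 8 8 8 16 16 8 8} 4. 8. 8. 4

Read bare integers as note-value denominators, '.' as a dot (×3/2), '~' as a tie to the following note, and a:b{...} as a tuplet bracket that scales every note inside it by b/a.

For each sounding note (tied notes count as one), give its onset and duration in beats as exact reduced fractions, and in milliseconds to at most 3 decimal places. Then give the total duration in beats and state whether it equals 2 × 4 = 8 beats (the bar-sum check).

1) 0.0ms=0b +195.918ms=4/7b
2) 195.918ms=4/7b +195.918ms=4/7b
3) 391.837ms=8/7b +195.918ms=4/7b
4) 587.755ms=12/7b +195.918ms=4/7b
5) 783.673ms=16/7b +97.959ms=2/7b
6) 881.633ms=18/7b +97.959ms=2/7b
7) 979.592ms=20/7b +195.918ms=4/7b
8) 1175.51ms=24/7b +195.918ms=4/7b
9) 1371.429ms=4b +514.286ms=3/2b
10) 1885.714ms=11/2b +257.143ms=3/4b
11) 2142.857ms=25/4b +257.143ms=3/4b
12) 2400.0ms=7b +342.857ms=1b
Σ=8b of 8 (175bpm 4/4) — PASS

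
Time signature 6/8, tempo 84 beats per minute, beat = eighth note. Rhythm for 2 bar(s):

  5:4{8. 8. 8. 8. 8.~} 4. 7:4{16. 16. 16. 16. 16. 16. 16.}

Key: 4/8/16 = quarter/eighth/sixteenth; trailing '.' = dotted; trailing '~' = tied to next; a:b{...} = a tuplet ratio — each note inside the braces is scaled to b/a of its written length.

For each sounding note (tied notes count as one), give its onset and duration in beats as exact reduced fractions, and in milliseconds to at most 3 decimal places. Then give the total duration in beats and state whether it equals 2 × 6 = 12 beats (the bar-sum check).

1) 0.0ms=0b +857.143ms=6/5b
2) 857.143ms=6/5b +857.143ms=6/5b
3) 1714.286ms=12/5b +857.143ms=6/5b
4) 2571.429ms=18/5b +857.143ms=6/5b
5) 3428.571ms=24/5b +3000.0ms=21/5b
6) 6428.571ms=9b +306.122ms=3/7b
7) 6734.694ms=66/7b +306.122ms=3/7b
8) 7040.816ms=69/7b +306.122ms=3/7b
9) 7346.939ms=72/7b +306.122ms=3/7b
10) 7653.061ms=75/7b +306.122ms=3/7b
11) 7959.184ms=78/7b +306.122ms=3/7b
12) 8265.306ms=81/7b +306.122ms=3/7b
Σ=12b of 12 (84bpm 6/8) — PASS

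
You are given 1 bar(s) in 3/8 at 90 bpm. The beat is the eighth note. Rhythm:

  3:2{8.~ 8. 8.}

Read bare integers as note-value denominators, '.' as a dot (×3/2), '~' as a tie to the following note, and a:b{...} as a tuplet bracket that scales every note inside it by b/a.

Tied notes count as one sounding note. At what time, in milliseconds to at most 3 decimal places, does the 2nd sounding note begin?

note 2 onset = 2b = 1333.333ms

1. 0.0ms @ 0 + 1333.333ms (2)
2. 1333.333ms @ 2 + 666.667ms (1)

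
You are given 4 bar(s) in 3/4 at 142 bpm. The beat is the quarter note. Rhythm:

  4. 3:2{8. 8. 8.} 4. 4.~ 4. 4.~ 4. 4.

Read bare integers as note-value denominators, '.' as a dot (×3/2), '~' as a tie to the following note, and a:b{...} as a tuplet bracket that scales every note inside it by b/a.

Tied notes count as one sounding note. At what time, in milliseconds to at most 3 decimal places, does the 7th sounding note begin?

1. 0.0ms @ 0 + 633.803ms (3/2)
2. 633.803ms @ 3/2 + 211.268ms (1/2)
3. 845.07ms @ 2 + 211.268ms (1/2)
4. 1056.338ms @ 5/2 + 211.268ms (1/2)
5. 1267.606ms @ 3 + 633.803ms (3/2)
6. 1901.408ms @ 9/2 + 1267.606ms (3)
7. 3169.014ms @ 15/2 + 1267.606ms (3)
8. 4436.62ms @ 21/2 + 633.803ms (3/2)

note 7 onset = 15/2b = 3169.014ms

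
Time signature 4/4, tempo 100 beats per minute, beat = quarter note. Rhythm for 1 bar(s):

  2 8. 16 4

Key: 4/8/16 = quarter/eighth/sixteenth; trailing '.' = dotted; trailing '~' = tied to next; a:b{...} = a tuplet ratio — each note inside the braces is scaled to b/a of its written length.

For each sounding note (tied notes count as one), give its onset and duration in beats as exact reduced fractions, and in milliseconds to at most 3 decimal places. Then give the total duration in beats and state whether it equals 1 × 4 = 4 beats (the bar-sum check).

1) 0.0ms=0b +1200.0ms=2b
2) 1200.0ms=2b +450.0ms=3/4b
3) 1650.0ms=11/4b +150.0ms=1/4b
4) 1800.0ms=3b +600.0ms=1b
Σ=4b of 4 (100bpm 4/4) — PASS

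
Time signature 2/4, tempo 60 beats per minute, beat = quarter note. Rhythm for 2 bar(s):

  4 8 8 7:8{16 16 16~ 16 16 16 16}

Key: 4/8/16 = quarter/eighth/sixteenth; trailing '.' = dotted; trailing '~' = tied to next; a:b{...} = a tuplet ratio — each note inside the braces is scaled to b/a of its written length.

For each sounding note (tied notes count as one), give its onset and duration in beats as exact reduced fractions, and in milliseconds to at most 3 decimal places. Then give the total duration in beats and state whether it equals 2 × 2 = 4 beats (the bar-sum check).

1) 0.0ms=0b +1000.0ms=1b
2) 1000.0ms=1b +500.0ms=1/2b
3) 1500.0ms=3/2b +500.0ms=1/2b
4) 2000.0ms=2b +285.714ms=2/7b
5) 2285.714ms=16/7b +285.714ms=2/7b
6) 2571.429ms=18/7b +571.429ms=4/7b
7) 3142.857ms=22/7b +285.714ms=2/7b
8) 3428.571ms=24/7b +285.714ms=2/7b
9) 3714.286ms=26/7b +285.714ms=2/7b
Σ=4b of 4 (60bpm 2/4) — PASS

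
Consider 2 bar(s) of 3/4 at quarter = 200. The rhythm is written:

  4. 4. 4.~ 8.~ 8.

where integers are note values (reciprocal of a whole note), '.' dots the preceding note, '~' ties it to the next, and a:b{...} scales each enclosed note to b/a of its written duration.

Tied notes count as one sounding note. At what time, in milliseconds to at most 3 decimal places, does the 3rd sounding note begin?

1. 0.0ms @ 0 + 450.0ms (3/2)
2. 450.0ms @ 3/2 + 450.0ms (3/2)
3. 900.0ms @ 3 + 900.0ms (3)

note 3 onset = 3b = 900.0ms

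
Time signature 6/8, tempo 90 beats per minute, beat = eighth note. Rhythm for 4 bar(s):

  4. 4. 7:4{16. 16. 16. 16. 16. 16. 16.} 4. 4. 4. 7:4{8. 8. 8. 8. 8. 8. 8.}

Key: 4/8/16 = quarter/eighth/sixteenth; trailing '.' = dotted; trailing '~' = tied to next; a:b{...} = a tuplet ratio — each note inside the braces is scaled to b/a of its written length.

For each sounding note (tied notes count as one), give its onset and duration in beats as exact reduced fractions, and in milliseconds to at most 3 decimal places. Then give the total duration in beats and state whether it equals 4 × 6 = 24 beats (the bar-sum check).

1) 0.0ms=0b +2000.0ms=3b
2) 2000.0ms=3b +2000.0ms=3b
3) 4000.0ms=6b +285.714ms=3/7b
4) 4285.714ms=45/7b +285.714ms=3/7b
5) 4571.429ms=48/7b +285.714ms=3/7b
6) 4857.143ms=51/7b +285.714ms=3/7b
7) 5142.857ms=54/7b +285.714ms=3/7b
8) 5428.571ms=57/7b +285.714ms=3/7b
9) 5714.286ms=60/7b +285.714ms=3/7b
10) 6000.0ms=9b +2000.0ms=3b
11) 8000.0ms=12b +2000.0ms=3b
12) 10000.0ms=15b +2000.0ms=3b
13) 12000.0ms=18b +571.429ms=6/7b
14) 12571.429ms=132/7b +571.429ms=6/7b
15) 13142.857ms=138/7b +571.429ms=6/7b
16) 13714.286ms=144/7b +571.429ms=6/7b
17) 14285.714ms=150/7b +571.429ms=6/7b
18) 14857.143ms=156/7b +571.429ms=6/7b
19) 15428.571ms=162/7b +571.429ms=6/7b
Σ=24b of 24 (90bpm 6/8) — PASS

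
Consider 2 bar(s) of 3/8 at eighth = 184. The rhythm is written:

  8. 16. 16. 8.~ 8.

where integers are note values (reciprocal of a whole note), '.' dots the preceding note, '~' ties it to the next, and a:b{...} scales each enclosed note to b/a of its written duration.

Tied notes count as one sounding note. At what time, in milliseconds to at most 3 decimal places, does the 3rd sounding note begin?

1. 0.0ms @ 0 + 489.13ms (3/2)
2. 489.13ms @ 3/2 + 244.565ms (3/4)
3. 733.696ms @ 9/4 + 244.565ms (3/4)
4. 978.261ms @ 3 + 978.261ms (3)

note 3 onset = 9/4b = 733.696ms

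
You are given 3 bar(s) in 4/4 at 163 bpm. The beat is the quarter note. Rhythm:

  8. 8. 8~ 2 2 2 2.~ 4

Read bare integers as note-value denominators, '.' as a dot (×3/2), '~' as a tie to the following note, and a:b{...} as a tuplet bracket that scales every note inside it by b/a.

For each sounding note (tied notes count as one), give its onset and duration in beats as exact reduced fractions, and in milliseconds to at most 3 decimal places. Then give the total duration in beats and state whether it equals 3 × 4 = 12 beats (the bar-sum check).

1) 0.0ms=0b +276.074ms=3/4b
2) 276.074ms=3/4b +276.074ms=3/4b
3) 552.147ms=3/2b +920.245ms=5/2b
4) 1472.393ms=4b +736.196ms=2b
5) 2208.589ms=6b +736.196ms=2b
6) 2944.785ms=8b +1472.393ms=4b
Σ=12b of 12 (163bpm 4/4) — PASS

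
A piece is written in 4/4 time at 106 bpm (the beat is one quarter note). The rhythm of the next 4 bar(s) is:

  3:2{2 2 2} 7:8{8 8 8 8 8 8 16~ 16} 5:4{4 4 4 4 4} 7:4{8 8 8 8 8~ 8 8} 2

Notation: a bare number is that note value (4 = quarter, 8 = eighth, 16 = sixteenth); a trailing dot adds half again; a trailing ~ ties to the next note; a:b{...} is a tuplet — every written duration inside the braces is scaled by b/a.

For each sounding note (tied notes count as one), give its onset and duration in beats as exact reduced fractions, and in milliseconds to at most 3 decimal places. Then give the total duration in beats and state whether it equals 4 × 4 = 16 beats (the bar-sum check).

1) 0.0ms=0b +754.717ms=4/3b
2) 754.717ms=4/3b +754.717ms=4/3b
3) 1509.434ms=8/3b +754.717ms=4/3b
4) 2264.151ms=4b +323.45ms=4/7b
5) 2587.601ms=32/7b +323.45ms=4/7b
6) 2911.051ms=36/7b +323.45ms=4/7b
7) 3234.501ms=40/7b +323.45ms=4/7b
8) 3557.951ms=44/7b +323.45ms=4/7b
9) 3881.402ms=48/7b +323.45ms=4/7b
10) 4204.852ms=52/7b +323.45ms=4/7b
11) 4528.302ms=8b +452.83ms=4/5b
12) 4981.132ms=44/5b +452.83ms=4/5b
13) 5433.962ms=48/5b +452.83ms=4/5b
14) 5886.792ms=52/5b +452.83ms=4/5b
15) 6339.623ms=56/5b +452.83ms=4/5b
16) 6792.453ms=12b +161.725ms=2/7b
17) 6954.178ms=86/7b +161.725ms=2/7b
18) 7115.903ms=88/7b +161.725ms=2/7b
19) 7277.628ms=90/7b +161.725ms=2/7b
20) 7439.353ms=92/7b +323.45ms=4/7b
21) 7762.803ms=96/7b +161.725ms=2/7b
22) 7924.528ms=14b +1132.075ms=2b
Σ=16b of 16 (106bpm 4/4) — PASS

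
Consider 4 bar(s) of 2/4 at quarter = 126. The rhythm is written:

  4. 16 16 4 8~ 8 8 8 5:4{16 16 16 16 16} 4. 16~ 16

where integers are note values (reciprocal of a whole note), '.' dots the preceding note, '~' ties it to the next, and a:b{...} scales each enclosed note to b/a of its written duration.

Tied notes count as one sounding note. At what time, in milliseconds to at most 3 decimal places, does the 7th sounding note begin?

1. 0.0ms @ 0 + 714.286ms (3/2)
2. 714.286ms @ 3/2 + 119.048ms (1/4)
3. 833.333ms @ 7/4 + 119.048ms (1/4)
4. 952.381ms @ 2 + 476.19ms (1)
5. 1428.571ms @ 3 + 476.19ms (1)
6. 1904.762ms @ 4 + 238.095ms (1/2)
7. 2142.857ms @ 9/2 + 238.095ms (1/2)
8. 2380.952ms @ 5 + 95.238ms (1/5)
9. 2476.19ms @ 26/5 + 95.238ms (1/5)
10. 2571.429ms @ 27/5 + 95.238ms (1/5)
11. 2666.667ms @ 28/5 + 95.238ms (1/5)
12. 2761.905ms @ 29/5 + 95.238ms (1/5)
13. 2857.143ms @ 6 + 714.286ms (3/2)
14. 3571.429ms @ 15/2 + 238.095ms (1/2)

note 7 onset = 9/2b = 2142.857ms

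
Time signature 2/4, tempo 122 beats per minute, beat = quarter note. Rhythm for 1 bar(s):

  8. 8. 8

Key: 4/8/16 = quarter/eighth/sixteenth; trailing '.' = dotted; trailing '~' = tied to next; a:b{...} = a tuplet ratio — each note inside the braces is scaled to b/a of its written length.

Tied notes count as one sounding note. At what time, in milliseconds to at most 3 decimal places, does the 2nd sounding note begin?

1. 0.0ms @ 0 + 368.852ms (3/4)
2. 368.852ms @ 3/4 + 368.852ms (3/4)
3. 737.705ms @ 3/2 + 245.902ms (1/2)

note 2 onset = 3/4b = 368.852ms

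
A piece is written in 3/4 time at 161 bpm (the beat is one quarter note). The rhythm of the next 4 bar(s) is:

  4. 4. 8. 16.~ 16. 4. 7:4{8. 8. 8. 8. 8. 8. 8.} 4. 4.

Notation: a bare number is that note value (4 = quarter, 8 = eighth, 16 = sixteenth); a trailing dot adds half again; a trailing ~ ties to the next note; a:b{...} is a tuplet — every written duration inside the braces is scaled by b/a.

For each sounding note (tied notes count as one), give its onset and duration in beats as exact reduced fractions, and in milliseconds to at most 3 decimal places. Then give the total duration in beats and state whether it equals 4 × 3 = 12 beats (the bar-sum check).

1) 0.0ms=0b +559.006ms=3/2b
2) 559.006ms=3/2b +559.006ms=3/2b
3) 1118.012ms=3b +279.503ms=3/4b
4) 1397.516ms=15/4b +279.503ms=3/4b
5) 1677.019ms=9/2b +559.006ms=3/2b
6) 2236.025ms=6b +159.716ms=3/7b
7) 2395.741ms=45/7b +159.716ms=3/7b
8) 2555.457ms=48/7b +159.716ms=3/7b
9) 2715.173ms=51/7b +159.716ms=3/7b
10) 2874.889ms=54/7b +159.716ms=3/7b
11) 3034.605ms=57/7b +159.716ms=3/7b
12) 3194.321ms=60/7b +159.716ms=3/7b
13) 3354.037ms=9b +559.006ms=3/2b
14) 3913.043ms=21/2b +559.006ms=3/2b
Σ=12b of 12 (161bpm 3/4) — PASS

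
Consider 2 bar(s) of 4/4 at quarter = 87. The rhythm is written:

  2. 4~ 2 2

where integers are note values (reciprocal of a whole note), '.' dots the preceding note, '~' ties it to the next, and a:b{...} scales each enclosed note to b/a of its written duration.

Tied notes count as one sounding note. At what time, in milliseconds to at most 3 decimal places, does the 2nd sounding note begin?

1. 0.0ms @ 0 + 2068.966ms (3)
2. 2068.966ms @ 3 + 2068.966ms (3)
3. 4137.931ms @ 6 + 1379.31ms (2)

note 2 onset = 3b = 2068.966ms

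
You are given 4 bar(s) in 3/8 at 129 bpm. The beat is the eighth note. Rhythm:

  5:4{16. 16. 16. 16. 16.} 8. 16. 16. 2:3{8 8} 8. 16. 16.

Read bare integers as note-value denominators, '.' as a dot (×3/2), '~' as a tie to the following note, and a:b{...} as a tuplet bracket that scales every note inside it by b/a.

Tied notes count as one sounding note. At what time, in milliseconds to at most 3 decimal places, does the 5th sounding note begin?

1. 0.0ms @ 0 + 279.07ms (3/5)
2. 279.07ms @ 3/5 + 279.07ms (3/5)
3. 558.14ms @ 6/5 + 279.07ms (3/5)
4. 837.209ms @ 9/5 + 279.07ms (3/5)
5. 1116.279ms @ 12/5 + 279.07ms (3/5)
6. 1395.349ms @ 3 + 697.674ms (3/2)
7. 2093.023ms @ 9/2 + 348.837ms (3/4)
8. 2441.86ms @ 21/4 + 348.837ms (3/4)
9. 2790.698ms @ 6 + 697.674ms (3/2)
10. 3488.372ms @ 15/2 + 697.674ms (3/2)
11. 4186.047ms @ 9 + 697.674ms (3/2)
12. 4883.721ms @ 21/2 + 348.837ms (3/4)
13. 5232.558ms @ 45/4 + 348.837ms (3/4)

note 5 onset = 12/5b = 1116.279ms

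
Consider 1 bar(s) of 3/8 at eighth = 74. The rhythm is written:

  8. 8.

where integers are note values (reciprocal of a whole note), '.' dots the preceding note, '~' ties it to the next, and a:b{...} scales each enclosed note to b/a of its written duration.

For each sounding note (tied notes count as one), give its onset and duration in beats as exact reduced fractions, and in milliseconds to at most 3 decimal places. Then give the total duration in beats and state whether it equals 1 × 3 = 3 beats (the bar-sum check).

1) 0.0ms=0b +1216.216ms=3/2b
2) 1216.216ms=3/2b +1216.216ms=3/2b
Σ=3b of 3 (74bpm 3/8) — PASS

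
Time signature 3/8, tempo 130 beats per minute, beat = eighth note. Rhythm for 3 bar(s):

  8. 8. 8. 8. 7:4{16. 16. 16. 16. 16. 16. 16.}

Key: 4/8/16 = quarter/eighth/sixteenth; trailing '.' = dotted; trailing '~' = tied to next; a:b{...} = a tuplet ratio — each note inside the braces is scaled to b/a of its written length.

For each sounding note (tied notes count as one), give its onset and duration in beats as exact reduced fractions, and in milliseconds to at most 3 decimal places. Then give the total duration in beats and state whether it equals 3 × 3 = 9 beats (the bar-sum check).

1) 0.0ms=0b +692.308ms=3/2b
2) 692.308ms=3/2b +692.308ms=3/2b
3) 1384.615ms=3b +692.308ms=3/2b
4) 2076.923ms=9/2b +692.308ms=3/2b
5) 2769.231ms=6b +197.802ms=3/7b
6) 2967.033ms=45/7b +197.802ms=3/7b
7) 3164.835ms=48/7b +197.802ms=3/7b
8) 3362.637ms=51/7b +197.802ms=3/7b
9) 3560.44ms=54/7b +197.802ms=3/7b
10) 3758.242ms=57/7b +197.802ms=3/7b
11) 3956.044ms=60/7b +197.802ms=3/7b
Σ=9b of 9 (130bpm 3/8) — PASS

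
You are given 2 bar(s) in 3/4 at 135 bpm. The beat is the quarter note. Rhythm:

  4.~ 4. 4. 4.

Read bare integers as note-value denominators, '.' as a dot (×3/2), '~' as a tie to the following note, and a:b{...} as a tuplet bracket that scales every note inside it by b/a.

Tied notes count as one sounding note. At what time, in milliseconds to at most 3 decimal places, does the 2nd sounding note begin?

1. 0.0ms @ 0 + 1333.333ms (3)
2. 1333.333ms @ 3 + 666.667ms (3/2)
3. 2000.0ms @ 9/2 + 666.667ms (3/2)

note 2 onset = 3b = 1333.333ms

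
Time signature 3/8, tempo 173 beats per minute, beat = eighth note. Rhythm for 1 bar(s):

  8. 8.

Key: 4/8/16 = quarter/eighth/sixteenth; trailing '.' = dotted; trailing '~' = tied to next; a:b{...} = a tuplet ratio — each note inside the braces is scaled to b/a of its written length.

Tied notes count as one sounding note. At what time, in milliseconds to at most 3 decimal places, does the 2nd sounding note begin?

note 2 onset = 3/2b = 520.231ms

1. 0.0ms @ 0 + 520.231ms (3/2)
2. 520.231ms @ 3/2 + 520.231ms (3/2)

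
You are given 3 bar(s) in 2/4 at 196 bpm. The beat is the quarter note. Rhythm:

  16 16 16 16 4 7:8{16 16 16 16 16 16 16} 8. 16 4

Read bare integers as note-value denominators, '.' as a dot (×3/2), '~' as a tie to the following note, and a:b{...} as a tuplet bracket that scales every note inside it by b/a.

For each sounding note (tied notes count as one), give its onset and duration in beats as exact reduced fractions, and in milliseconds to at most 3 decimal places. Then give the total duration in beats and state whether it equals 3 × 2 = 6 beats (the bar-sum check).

1) 0.0ms=0b +76.531ms=1/4b
2) 76.531ms=1/4b +76.531ms=1/4b
3) 153.061ms=1/2b +76.531ms=1/4b
4) 229.592ms=3/4b +76.531ms=1/4b
5) 306.122ms=1b +306.122ms=1b
6) 612.245ms=2b +87.464ms=2/7b
7) 699.708ms=16/7b +87.464ms=2/7b
8) 787.172ms=18/7b +87.464ms=2/7b
9) 874.636ms=20/7b +87.464ms=2/7b
10) 962.099ms=22/7b +87.464ms=2/7b
11) 1049.563ms=24/7b +87.464ms=2/7b
12) 1137.026ms=26/7b +87.464ms=2/7b
13) 1224.49ms=4b +229.592ms=3/4b
14) 1454.082ms=19/4b +76.531ms=1/4b
15) 1530.612ms=5b +306.122ms=1b
Σ=6b of 6 (196bpm 2/4) — PASS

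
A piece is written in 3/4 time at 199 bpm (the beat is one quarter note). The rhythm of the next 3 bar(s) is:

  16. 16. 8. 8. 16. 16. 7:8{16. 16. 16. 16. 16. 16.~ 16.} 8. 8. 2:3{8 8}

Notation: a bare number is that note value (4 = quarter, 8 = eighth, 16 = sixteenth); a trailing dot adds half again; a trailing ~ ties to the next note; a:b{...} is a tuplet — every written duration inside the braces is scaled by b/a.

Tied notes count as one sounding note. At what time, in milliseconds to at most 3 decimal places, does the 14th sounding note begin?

note 14 onset = 27/4b = 2035.176ms

1. 0.0ms @ 0 + 113.065ms (3/8)
2. 113.065ms @ 3/8 + 113.065ms (3/8)
3. 226.131ms @ 3/4 + 226.131ms (3/4)
4. 452.261ms @ 3/2 + 226.131ms (3/4)
5. 678.392ms @ 9/4 + 113.065ms (3/8)
6. 791.457ms @ 21/8 + 113.065ms (3/8)
7. 904.523ms @ 3 + 129.218ms (3/7)
8. 1033.74ms @ 24/7 + 129.218ms (3/7)
9. 1162.958ms @ 27/7 + 129.218ms (3/7)
10. 1292.175ms @ 30/7 + 129.218ms (3/7)
11. 1421.393ms @ 33/7 + 129.218ms (3/7)
12. 1550.61ms @ 36/7 + 258.435ms (6/7)
13. 1809.045ms @ 6 + 226.131ms (3/4)
14. 2035.176ms @ 27/4 + 226.131ms (3/4)
15. 2261.307ms @ 15/2 + 226.131ms (3/4)
16. 2487.437ms @ 33/4 + 226.131ms (3/4)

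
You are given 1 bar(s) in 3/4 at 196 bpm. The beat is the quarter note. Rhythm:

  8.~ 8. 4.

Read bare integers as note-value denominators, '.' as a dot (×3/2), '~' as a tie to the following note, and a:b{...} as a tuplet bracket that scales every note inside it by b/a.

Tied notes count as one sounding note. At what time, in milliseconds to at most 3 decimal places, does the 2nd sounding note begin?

1. 0.0ms @ 0 + 459.184ms (3/2)
2. 459.184ms @ 3/2 + 459.184ms (3/2)

note 2 onset = 3/2b = 459.184ms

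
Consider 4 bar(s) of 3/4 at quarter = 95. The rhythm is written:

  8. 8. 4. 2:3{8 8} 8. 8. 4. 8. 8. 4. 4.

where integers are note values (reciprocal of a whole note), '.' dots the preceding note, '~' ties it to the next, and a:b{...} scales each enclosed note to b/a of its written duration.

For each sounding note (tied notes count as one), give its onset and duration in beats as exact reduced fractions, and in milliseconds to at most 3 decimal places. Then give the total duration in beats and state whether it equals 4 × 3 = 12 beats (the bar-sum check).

1) 0.0ms=0b +473.684ms=3/4b
2) 473.684ms=3/4b +473.684ms=3/4b
3) 947.368ms=3/2b +947.368ms=3/2b
4) 1894.737ms=3b +473.684ms=3/4b
5) 2368.421ms=15/4b +473.684ms=3/4b
6) 2842.105ms=9/2b +473.684ms=3/4b
7) 3315.789ms=21/4b +473.684ms=3/4b
8) 3789.474ms=6b +947.368ms=3/2b
9) 4736.842ms=15/2b +473.684ms=3/4b
10) 5210.526ms=33/4b +473.684ms=3/4b
11) 5684.211ms=9b +947.368ms=3/2b
12) 6631.579ms=21/2b +947.368ms=3/2b
Σ=12b of 12 (95bpm 3/4) — PASS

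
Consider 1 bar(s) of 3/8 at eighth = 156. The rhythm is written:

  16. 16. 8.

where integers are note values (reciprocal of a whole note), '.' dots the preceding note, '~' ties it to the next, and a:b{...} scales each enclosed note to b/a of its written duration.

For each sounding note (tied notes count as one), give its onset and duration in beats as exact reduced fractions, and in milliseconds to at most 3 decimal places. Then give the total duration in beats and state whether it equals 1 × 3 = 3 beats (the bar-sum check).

1) 0.0ms=0b +288.462ms=3/4b
2) 288.462ms=3/4b +288.462ms=3/4b
3) 576.923ms=3/2b +576.923ms=3/2b
Σ=3b of 3 (156bpm 3/8) — PASS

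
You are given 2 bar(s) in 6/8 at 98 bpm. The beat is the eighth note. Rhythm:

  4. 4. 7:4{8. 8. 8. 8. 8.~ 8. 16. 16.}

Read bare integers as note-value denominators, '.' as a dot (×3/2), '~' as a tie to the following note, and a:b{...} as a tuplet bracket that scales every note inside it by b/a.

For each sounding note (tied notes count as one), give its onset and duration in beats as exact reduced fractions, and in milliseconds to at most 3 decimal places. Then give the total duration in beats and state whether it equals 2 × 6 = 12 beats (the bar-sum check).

1) 0.0ms=0b +1836.735ms=3b
2) 1836.735ms=3b +1836.735ms=3b
3) 3673.469ms=6b +524.781ms=6/7b
4) 4198.251ms=48/7b +524.781ms=6/7b
5) 4723.032ms=54/7b +524.781ms=6/7b
6) 5247.813ms=60/7b +524.781ms=6/7b
7) 5772.595ms=66/7b +1049.563ms=12/7b
8) 6822.157ms=78/7b +262.391ms=3/7b
9) 7084.548ms=81/7b +262.391ms=3/7b
Σ=12b of 12 (98bpm 6/8) — PASS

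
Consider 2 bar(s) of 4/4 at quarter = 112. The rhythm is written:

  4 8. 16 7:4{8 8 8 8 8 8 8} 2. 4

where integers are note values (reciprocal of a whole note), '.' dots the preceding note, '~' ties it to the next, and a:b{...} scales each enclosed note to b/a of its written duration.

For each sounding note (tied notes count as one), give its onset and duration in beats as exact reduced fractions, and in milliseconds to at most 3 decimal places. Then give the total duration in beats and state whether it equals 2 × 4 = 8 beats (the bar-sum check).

1) 0.0ms=0b +535.714ms=1b
2) 535.714ms=1b +401.786ms=3/4b
3) 937.5ms=7/4b +133.929ms=1/4b
4) 1071.429ms=2b +153.061ms=2/7b
5) 1224.49ms=16/7b +153.061ms=2/7b
6) 1377.551ms=18/7b +153.061ms=2/7b
7) 1530.612ms=20/7b +153.061ms=2/7b
8) 1683.673ms=22/7b +153.061ms=2/7b
9) 1836.735ms=24/7b +153.061ms=2/7b
10) 1989.796ms=26/7b +153.061ms=2/7b
11) 2142.857ms=4b +1607.143ms=3b
12) 3750.0ms=7b +535.714ms=1b
Σ=8b of 8 (112bpm 4/4) — PASS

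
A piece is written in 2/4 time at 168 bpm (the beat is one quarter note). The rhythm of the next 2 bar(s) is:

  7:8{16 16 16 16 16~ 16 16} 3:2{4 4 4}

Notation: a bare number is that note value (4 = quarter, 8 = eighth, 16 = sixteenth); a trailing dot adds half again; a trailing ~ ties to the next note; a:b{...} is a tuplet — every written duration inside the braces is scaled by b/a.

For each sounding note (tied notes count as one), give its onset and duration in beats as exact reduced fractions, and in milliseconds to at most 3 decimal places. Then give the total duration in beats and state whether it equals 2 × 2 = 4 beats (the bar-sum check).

1) 0.0ms=0b +102.041ms=2/7b
2) 102.041ms=2/7b +102.041ms=2/7b
3) 204.082ms=4/7b +102.041ms=2/7b
4) 306.122ms=6/7b +102.041ms=2/7b
5) 408.163ms=8/7b +204.082ms=4/7b
6) 612.245ms=12/7b +102.041ms=2/7b
7) 714.286ms=2b +238.095ms=2/3b
8) 952.381ms=8/3b +238.095ms=2/3b
9) 1190.476ms=10/3b +238.095ms=2/3b
Σ=4b of 4 (168bpm 2/4) — PASS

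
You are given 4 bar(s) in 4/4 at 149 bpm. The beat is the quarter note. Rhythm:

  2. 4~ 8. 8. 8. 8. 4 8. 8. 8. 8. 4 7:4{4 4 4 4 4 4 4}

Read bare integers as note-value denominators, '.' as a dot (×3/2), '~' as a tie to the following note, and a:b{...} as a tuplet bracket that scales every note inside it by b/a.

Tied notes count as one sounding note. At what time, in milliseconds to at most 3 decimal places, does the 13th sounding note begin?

note 13 onset = 88/7b = 5062.32ms

1. 0.0ms @ 0 + 1208.054ms (3)
2. 1208.054ms @ 3 + 704.698ms (7/4)
3. 1912.752ms @ 19/4 + 302.013ms (3/4)
4. 2214.765ms @ 11/2 + 302.013ms (3/4)
5. 2516.779ms @ 25/4 + 302.013ms (3/4)
6. 2818.792ms @ 7 + 402.685ms (1)
7. 3221.477ms @ 8 + 302.013ms (3/4)
8. 3523.49ms @ 35/4 + 302.013ms (3/4)
9. 3825.503ms @ 19/2 + 302.013ms (3/4)
10. 4127.517ms @ 41/4 + 302.013ms (3/4)
11. 4429.53ms @ 11 + 402.685ms (1)
12. 4832.215ms @ 12 + 230.105ms (4/7)
13. 5062.32ms @ 88/7 + 230.105ms (4/7)
14. 5292.426ms @ 92/7 + 230.105ms (4/7)
15. 5522.531ms @ 96/7 + 230.105ms (4/7)
16. 5752.637ms @ 100/7 + 230.105ms (4/7)
17. 5982.742ms @ 104/7 + 230.105ms (4/7)
18. 6212.848ms @ 108/7 + 230.105ms (4/7)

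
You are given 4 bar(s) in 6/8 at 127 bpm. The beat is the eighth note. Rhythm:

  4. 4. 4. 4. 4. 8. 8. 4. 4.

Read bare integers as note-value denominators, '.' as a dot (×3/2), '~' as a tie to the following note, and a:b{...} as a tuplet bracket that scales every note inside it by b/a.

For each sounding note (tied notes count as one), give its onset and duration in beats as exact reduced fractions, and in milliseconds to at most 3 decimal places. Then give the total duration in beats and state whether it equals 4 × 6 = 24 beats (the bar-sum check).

1) 0.0ms=0b +1417.323ms=3b
2) 1417.323ms=3b +1417.323ms=3b
3) 2834.646ms=6b +1417.323ms=3b
4) 4251.969ms=9b +1417.323ms=3b
5) 5669.291ms=12b +1417.323ms=3b
6) 7086.614ms=15b +708.661ms=3/2b
7) 7795.276ms=33/2b +708.661ms=3/2b
8) 8503.937ms=18b +1417.323ms=3b
9) 9921.26ms=21b +1417.323ms=3b
Σ=24b of 24 (127bpm 6/8) — PASS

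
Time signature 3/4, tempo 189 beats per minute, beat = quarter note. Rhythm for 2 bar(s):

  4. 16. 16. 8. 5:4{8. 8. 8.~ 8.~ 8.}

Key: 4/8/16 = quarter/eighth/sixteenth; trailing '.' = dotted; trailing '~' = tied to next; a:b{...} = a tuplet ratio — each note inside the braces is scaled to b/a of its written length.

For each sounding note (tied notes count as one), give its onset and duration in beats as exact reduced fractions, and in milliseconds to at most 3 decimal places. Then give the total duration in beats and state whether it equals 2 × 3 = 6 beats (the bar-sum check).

1) 0.0ms=0b +476.19ms=3/2b
2) 476.19ms=3/2b +119.048ms=3/8b
3) 595.238ms=15/8b +119.048ms=3/8b
4) 714.286ms=9/4b +238.095ms=3/4b
5) 952.381ms=3b +190.476ms=3/5b
6) 1142.857ms=18/5b +190.476ms=3/5b
7) 1333.333ms=21/5b +571.429ms=9/5b
Σ=6b of 6 (189bpm 3/4) — PASS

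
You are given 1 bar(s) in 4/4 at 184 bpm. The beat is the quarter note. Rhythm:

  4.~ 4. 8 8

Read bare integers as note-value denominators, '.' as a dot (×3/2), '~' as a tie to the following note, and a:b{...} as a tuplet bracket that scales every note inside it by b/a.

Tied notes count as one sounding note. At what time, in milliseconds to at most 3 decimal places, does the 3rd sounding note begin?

1. 0.0ms @ 0 + 978.261ms (3)
2. 978.261ms @ 3 + 163.043ms (1/2)
3. 1141.304ms @ 7/2 + 163.043ms (1/2)

note 3 onset = 7/2b = 1141.304ms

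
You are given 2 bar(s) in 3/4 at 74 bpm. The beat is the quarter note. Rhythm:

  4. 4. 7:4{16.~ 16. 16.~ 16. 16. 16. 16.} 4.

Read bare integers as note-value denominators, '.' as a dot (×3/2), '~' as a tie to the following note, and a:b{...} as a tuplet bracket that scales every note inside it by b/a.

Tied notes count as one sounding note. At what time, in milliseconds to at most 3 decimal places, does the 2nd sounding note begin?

note 2 onset = 3/2b = 1216.216ms

1. 0.0ms @ 0 + 1216.216ms (3/2)
2. 1216.216ms @ 3/2 + 1216.216ms (3/2)
3. 2432.432ms @ 3 + 347.49ms (3/7)
4. 2779.923ms @ 24/7 + 347.49ms (3/7)
5. 3127.413ms @ 27/7 + 173.745ms (3/14)
6. 3301.158ms @ 57/14 + 173.745ms (3/14)
7. 3474.903ms @ 30/7 + 173.745ms (3/14)
8. 3648.649ms @ 9/2 + 1216.216ms (3/2)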